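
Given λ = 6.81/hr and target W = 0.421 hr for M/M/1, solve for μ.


W = 1/(μ−λ) ⇒ μ − λ = 1/W = 1/0.421 = 2.3753
μ = λ + 1/W = 6.81 + 2.3753 = 9.1853 per hr

Final: 9.1853 /hr


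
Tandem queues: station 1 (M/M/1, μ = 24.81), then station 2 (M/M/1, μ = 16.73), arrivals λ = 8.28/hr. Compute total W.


Each node sees arrival rate λ = 8.28/hr (tandem ⇒ throughput preserved).
W₁ = 1/(μ₁−λ) = 1/(24.81−8.28) = 0.06050 hr
W₂ = 1/(μ₂−λ) = 1/(16.73−8.28) = 0.11834 hr
W_total = W₁ + W₂ = 0.06050 + 0.11834 = 0.17884 hr

Final: 0.17884 hr


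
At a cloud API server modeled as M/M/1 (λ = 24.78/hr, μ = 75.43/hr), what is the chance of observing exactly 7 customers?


ρ = 24.78/75.43 = 0.3285
P_n = (1−ρ)·ρ^n = (1 − 0.3285)·0.3285^7 = 0.6715·0.0004130 = 0.0002773

Final: 0.0002773


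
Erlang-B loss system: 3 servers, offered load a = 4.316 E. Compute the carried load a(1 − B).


B(3,4.316) = 0.478054 (Erlang-B)
Carried load = a(1 − B) = 4.316·(1 − 0.478054) = 4.316·0.521946 = 2.2527 E

Final: 2.2527 Erlangs


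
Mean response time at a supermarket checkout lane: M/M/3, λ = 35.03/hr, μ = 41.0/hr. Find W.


a = 0.8544; ρ = 0.2848; P₀ = 0.422883
Lq = P₀·a^c·ρ/(c!(1−ρ)²) = 0.02447
Wq = Lq/λ = 0.02447/35.03 = 0.0006987 hr
W = Wq + 1/μ = 0.0006987 + 0.02439 = 0.02509 hr

Final: 0.02509 hr


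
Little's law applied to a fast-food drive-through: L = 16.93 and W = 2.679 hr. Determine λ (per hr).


λ = L/W = 16.93/2.679 = 6.3195 /hr

Final: 6.3195 /hr


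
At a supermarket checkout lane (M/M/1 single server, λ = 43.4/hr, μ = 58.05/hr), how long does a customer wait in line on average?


ρ = 43.4/58.05 = 0.7476
Wq = ρ/(μ−λ) = 0.7476/(58.05 − 43.4) = 0.7476/14.65 = 0.05103 hr

Final: 0.05103 hr


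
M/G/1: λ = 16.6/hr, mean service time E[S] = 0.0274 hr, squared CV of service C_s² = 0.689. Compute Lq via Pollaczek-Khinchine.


ρ = λ·E[S] = 16.6·0.0274 = 0.4548
Lq = ρ²(1+C_s²)/(2(1−ρ)) = 0.2069·(1+0.689)/(2·0.5452)
= 0.2069·1.6890/1.0903 = 0.32047

Final: 0.32047


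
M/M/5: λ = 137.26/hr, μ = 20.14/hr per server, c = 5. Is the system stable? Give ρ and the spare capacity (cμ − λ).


Total capacity cμ = 5·20.14 = 100.70/hr
ρ = λ/(cμ) = 137.26/100.70 = 1.3631
Stable ⇔ ρ < 1: NO
Spare capacity = cμ − λ = 100.70 − 137.26 = -36.56/hr

Final: ρ = 1.3631; unstable; margin = -36.56/hr


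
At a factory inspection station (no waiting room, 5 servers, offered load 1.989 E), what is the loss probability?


B(c,a) = (a^c/c!) / Σ_{k=0}^{c} a^k/k!
a^5/5! = 0.259414
Σ terms (k=0..5): 1.00000 + 1.98900 + 1.97806 + 1.31145 + 0.65212 + 0.25941 = 7.190049
B = 0.259414/7.190049 = 0.036080

Final: 0.036080


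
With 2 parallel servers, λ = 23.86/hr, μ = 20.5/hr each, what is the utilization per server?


ρ = λ/(cμ) = 23.86/(2·20.5) = 23.86/41.00 = 0.5820

Final: 0.5820


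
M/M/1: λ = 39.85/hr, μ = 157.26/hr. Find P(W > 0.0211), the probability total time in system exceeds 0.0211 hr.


W ~ Exponential(μ−λ) for M/M/1.
μ − λ = 157.26 − 39.85 = 117.4100
P(W > t) = e^{−(μ−λ)t} = e^{−2.4774} = 0.083965

Final: 0.083965


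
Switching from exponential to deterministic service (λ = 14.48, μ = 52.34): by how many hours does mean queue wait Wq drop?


ρ = 14.48/52.34 = 0.2767
Wq(M/M/1) = ρ/(μ−λ) = 0.2767/37.86 = 0.007307 hr
Wq(M/D/1) = ρ/(2(μ−λ)) = 0.003654 hr
Savings = 0.007307 − 0.003654 = 0.003654 hr

Final: 0.003654 hr


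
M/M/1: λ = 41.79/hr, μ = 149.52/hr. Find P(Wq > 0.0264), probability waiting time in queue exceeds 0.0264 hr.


ρ = 41.79/149.52 = 0.2795
P(Wq > t) = ρ·e^{−(μ−λ)t} = 0.2795·e^{−2.8441}
= 0.2795·0.058188 = 0.016263

Final: 0.016263


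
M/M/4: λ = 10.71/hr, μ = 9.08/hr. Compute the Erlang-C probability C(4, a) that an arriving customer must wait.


a = λ/μ = 1.1795; ρ = a/4 = 0.2949
P₀ = 0.306464 (from M/M/c formula)
C(c,a) = [a^c/(c!(1−ρ))]·P₀ = [1.93559/(24·0.7051)]·0.306464
= 0.11438·0.306464 = 0.035053

Final: 0.035053


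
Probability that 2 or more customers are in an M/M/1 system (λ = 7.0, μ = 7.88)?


ρ = 7.0/7.88 = 0.8883
P(N ≥ n) = ρ^n = 0.8883^2 = 0.789121

Final: 0.789121


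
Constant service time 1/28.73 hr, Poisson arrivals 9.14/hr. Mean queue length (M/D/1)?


ρ = 9.14/28.73 = 0.3181
M/D/1: Lq = ρ²/(2(1−ρ)) = 0.1012/(2·0.6819) = 0.07422

Final: 0.07422


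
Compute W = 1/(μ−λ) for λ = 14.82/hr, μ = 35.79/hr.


W = 1/(μ−λ) = 1/(35.79 − 14.82) = 1/20.97 = 0.04769 hr

Final: 0.04769 hr


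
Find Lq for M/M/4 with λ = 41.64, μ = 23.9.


a = λ/μ = 1.7423; ρ = a/4 = 0.4356
P₀ = 0.171774
Lq = P₀·a^c·ρ / (c!·(1−ρ)²) = 0.171774·9.21407·0.4356/(24·0.31859)
= 0.09016

Final: 0.09016


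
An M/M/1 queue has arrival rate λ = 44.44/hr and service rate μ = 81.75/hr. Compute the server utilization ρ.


ρ = λ/μ = 44.44/81.75 = 0.5436

Final: 0.5436


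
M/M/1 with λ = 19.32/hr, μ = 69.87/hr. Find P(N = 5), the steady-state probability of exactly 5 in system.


ρ = 19.32/69.87 = 0.2765
P_n = (1−ρ)·ρ^n = (1 − 0.2765)·0.2765^5 = 0.7235·0.001617 = 0.001170

Final: 0.001170


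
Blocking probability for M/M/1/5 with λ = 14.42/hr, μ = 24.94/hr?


ρ = λ/μ = 14.42/24.94 = 0.5782
P_K = (1−ρ)ρ^K/(1−ρ^(K+1)) = (0.4218·0.064617)/(1 − 0.037361)
= 0.027256/0.962639 = 0.028314

Final: 0.028314


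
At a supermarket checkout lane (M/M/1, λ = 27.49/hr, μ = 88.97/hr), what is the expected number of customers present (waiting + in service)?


ρ = λ/μ = 27.49/88.97 = 0.3090
L = ρ/(1−ρ) = 0.3090/(1 − 0.3090) = 0.3090/0.6910 = 0.4471

Final: 0.4471


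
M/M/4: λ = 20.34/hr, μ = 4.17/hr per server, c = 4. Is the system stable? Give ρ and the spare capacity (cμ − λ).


Total capacity cμ = 4·4.17 = 16.68/hr
ρ = λ/(cμ) = 20.34/16.68 = 1.2194
Stable ⇔ ρ < 1: NO
Spare capacity = cμ − λ = 16.68 − 20.34 = -3.66/hr

Final: ρ = 1.2194; unstable; margin = -3.66/hr


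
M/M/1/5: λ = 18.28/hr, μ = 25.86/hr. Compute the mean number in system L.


ρ = 18.28/25.86 = 0.7069
L = ρ[1 − (K+1)ρ^K + Kρ^(K+1)] / [(1−ρ)(1−ρ^(K+1))]
Numerator: 0.7069·(1 − 6·0.176497 + 5·0.124763) = 0.399269
Denominator: (0.2931)·(0.875237) = 0.256547
L = 0.399269/0.256547 = 1.5563

Final: 1.5563


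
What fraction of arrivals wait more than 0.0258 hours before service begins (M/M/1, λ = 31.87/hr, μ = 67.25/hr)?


ρ = 31.87/67.25 = 0.4739
P(Wq > t) = ρ·e^{−(μ−λ)t} = 0.4739·e^{−0.9128}
= 0.4739·0.401397 = 0.190223

Final: 0.190223


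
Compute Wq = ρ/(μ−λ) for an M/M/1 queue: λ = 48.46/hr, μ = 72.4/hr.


ρ = 48.46/72.4 = 0.6693
Wq = ρ/(μ−λ) = 0.6693/(72.4 − 48.46) = 0.6693/23.94 = 0.02796 hr

Final: 0.02796 hr


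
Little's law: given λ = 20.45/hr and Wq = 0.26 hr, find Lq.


Lq = λWq = 20.45·0.26 = 5.3170

Final: 5.3170


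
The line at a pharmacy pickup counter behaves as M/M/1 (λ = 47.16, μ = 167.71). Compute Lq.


ρ = 47.16/167.71 = 0.2812
Lq = ρ²/(1−ρ) = 0.07907/0.7188 = 0.1100

Final: 0.1100


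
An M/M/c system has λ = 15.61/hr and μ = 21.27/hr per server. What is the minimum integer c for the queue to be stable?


Stability requires cμ > λ ⇔ c > λ/μ.
λ/μ = 15.61/21.27 = 0.7339
Minimum integer c = ⌊0.7339⌋ + 1 = 1
Check: 1·21.27 = 21.27 > 15.61, while 0·21.27 = 0.00 ≤ 15.61

Final: 1 servers


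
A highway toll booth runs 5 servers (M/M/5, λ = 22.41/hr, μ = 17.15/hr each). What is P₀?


a = λ/μ = 22.41/17.15 = 1.3067; ρ = a/c = 0.2613
Σ_{k=0}^{4} a^k/k! (terms k=0..4) = 1.00000 + 1.30671 + 0.85374 + 0.37186 + 0.12148 = 3.65379
Tail: a^5/(5!(1−ρ)) = 3.80968/(120·0.7387) = 0.04298
P₀ = 1/(3.65379 + 0.04298) = 1/3.69677 = 0.270507

Final: 0.270507


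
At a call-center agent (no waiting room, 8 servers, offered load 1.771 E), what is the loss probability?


B(c,a) = (a^c/c!) / Σ_{k=0}^{c} a^k/k!
a^8/8! = 0.002400
Σ terms (k=0..8): 1.00000 + 1.77100 + 1.56822 + 0.92577 + 0.40989 + 0.14518 + 0.04285 + 0.01084 + 0.002400 = 5.876155
B = 0.002400/5.876155 = 0.0004084

Final: 0.0004084


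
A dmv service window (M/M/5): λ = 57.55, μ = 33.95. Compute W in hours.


a = 1.6951; ρ = 0.3390; P₀ = 0.183008
Lq = P₀·a^c·ρ/(c!(1−ρ)²) = 0.01656
Wq = Lq/λ = 0.01656/57.55 = 0.0002878 hr
W = Wq + 1/μ = 0.0002878 + 0.02946 = 0.02974 hr

Final: 0.02974 hr


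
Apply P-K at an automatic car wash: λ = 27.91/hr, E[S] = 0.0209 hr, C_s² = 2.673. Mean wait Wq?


ρ = λ·E[S] = 27.91·0.0209 = 0.5833
E[S²] = E[S]²(1+C_s²) = 0.0209²·(1+2.673) = 0.001604
Wq = λ·E[S²]/(2(1−ρ)) = 27.91·0.001604/(2·0.4167) = 0.05373 hr

Final: 0.05373 hr


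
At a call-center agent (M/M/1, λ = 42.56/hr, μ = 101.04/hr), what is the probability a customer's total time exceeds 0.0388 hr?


W ~ Exponential(μ−λ) for M/M/1.
μ − λ = 101.04 − 42.56 = 58.4800
P(W > t) = e^{−(μ−λ)t} = e^{−2.2690} = 0.103413

Final: 0.103413


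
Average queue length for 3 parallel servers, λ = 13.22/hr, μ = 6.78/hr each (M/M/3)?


a = λ/μ = 1.9499; ρ = a/3 = 0.6500
P₀ = 0.119326
Lq = P₀·a^c·ρ / (c!·(1−ρ)²) = 0.119326·7.41319·0.6500/(6·0.12253)
= 0.78201

Final: 0.78201


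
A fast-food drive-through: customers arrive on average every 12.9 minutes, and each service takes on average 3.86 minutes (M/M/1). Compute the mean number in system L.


λ = 60/12.9 = 4.6512 /hr
μ = 60/3.86 = 15.5440 /hr
ρ = λ/μ = 4.6512/15.5440 = 0.2992
L = ρ/(1−ρ) = 0.2992/0.7008 = 0.4270

Final: 0.4270


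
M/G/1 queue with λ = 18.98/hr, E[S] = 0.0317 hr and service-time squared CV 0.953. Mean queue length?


ρ = λ·E[S] = 18.98·0.0317 = 0.6017
Lq = ρ²(1+C_s²)/(2(1−ρ)) = 0.3620·(1+0.953)/(2·0.3983)
= 0.3620·1.9530/0.7967 = 0.88743

Final: 0.88743


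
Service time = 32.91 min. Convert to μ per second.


μ = 1/(service time) in consistent units.
1 second = 0.0166667 min, so μ = 0.0166667/32.91 = 0.0005064 per second

Final: 0.0005064 /sec


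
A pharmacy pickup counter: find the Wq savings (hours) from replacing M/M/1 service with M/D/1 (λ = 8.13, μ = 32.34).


ρ = 8.13/32.34 = 0.2514
Wq(M/M/1) = ρ/(μ−λ) = 0.2514/24.21 = 0.01038 hr
Wq(M/D/1) = ρ/(2(μ−λ)) = 0.005192 hr
Savings = 0.01038 − 0.005192 = 0.005192 hr

Final: 0.005192 hr


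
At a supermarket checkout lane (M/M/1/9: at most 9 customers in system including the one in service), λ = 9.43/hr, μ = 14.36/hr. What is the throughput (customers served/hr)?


ρ = 0.6567; P_K = (1−ρ)ρ^9/(1−ρ^10) = 0.007915
λ_eff = λ(1 − P_K) = 9.43·(1 − 0.007915) = 9.43·0.992085 = 9.3554 /hr

Final: 9.3554 /hr


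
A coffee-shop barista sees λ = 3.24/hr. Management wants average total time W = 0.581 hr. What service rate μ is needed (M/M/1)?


W = 1/(μ−λ) ⇒ μ − λ = 1/W = 1/0.581 = 1.7212
μ = λ + 1/W = 3.24 + 1.7212 = 4.9612 per hr

Final: 4.9612 /hr


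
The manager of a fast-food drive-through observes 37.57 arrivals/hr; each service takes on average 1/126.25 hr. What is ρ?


ρ = λ/μ = 37.57/126.25 = 0.2976

Final: 0.2976


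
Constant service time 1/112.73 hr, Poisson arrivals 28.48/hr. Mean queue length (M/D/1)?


ρ = 28.48/112.73 = 0.2526
M/D/1: Lq = ρ²/(2(1−ρ)) = 0.06383/(2·0.7474) = 0.04270

Final: 0.04270


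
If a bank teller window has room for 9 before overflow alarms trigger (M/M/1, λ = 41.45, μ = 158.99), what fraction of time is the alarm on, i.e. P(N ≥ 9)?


ρ = 41.45/158.99 = 0.2607
P(N ≥ n) = ρ^n = 0.2607^9 = 0.000005564

Final: 0.000005564


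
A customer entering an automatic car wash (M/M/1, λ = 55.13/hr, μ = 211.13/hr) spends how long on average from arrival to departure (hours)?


W = 1/(μ−λ) = 1/(211.13 − 55.13) = 1/156.00 = 0.006410 hr

Final: 0.006410 hr


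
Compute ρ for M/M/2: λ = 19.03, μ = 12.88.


ρ = λ/(cμ) = 19.03/(2·12.88) = 19.03/25.76 = 0.7387

Final: 0.7387


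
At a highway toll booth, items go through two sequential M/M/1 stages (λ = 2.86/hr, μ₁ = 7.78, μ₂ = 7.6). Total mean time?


Each node sees arrival rate λ = 2.86/hr (tandem ⇒ throughput preserved).
W₁ = 1/(μ₁−λ) = 1/(7.78−2.86) = 0.20325 hr
W₂ = 1/(μ₂−λ) = 1/(7.6−2.86) = 0.21097 hr
W_total = W₁ + W₂ = 0.20325 + 0.21097 = 0.41422 hr

Final: 0.41422 hr


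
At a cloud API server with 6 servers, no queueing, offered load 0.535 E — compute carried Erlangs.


B(6,0.535) = 0.00001907 (Erlang-B)
Carried load = a(1 − B) = 0.535·(1 − 0.00001907) = 0.535·0.999981 = 0.5350 E

Final: 0.5350 Erlangs


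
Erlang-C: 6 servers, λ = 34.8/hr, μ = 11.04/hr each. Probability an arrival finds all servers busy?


a = λ/μ = 3.1522; ρ = a/6 = 0.5254
P₀ = 0.041810 (from M/M/c formula)
C(c,a) = [a^c/(c!(1−ρ))]·P₀ = [980.98197/(720·0.4746)]·0.041810
= 2.87056·0.041810 = 0.120017

Final: 0.120017


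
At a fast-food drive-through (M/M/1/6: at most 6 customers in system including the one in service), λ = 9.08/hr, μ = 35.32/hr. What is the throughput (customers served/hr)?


ρ = 0.2571; P_K = (1−ρ)ρ^6/(1−ρ^7) = 0.0002145
λ_eff = λ(1 − P_K) = 9.08·(1 − 0.0002145) = 9.08·0.999786 = 9.0781 /hr

Final: 9.0781 /hr


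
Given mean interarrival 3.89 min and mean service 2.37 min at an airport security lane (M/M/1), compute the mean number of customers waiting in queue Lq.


λ = 60/3.89 = 15.4242 /hr
μ = 60/2.37 = 25.3165 /hr
ρ = λ/μ = 15.4242/25.3165 = 0.6093
Lq = ρ²/(1−ρ) = 0.3712/0.3907 = 0.9500

Final: 0.9500


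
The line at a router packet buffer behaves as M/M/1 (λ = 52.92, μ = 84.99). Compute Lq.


ρ = 52.92/84.99 = 0.6227
Lq = ρ²/(1−ρ) = 0.3877/0.3773 = 1.0275

Final: 1.0275


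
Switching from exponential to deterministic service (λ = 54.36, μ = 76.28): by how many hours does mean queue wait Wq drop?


ρ = 54.36/76.28 = 0.7126
Wq(M/M/1) = ρ/(μ−λ) = 0.7126/21.92 = 0.03251 hr
Wq(M/D/1) = ρ/(2(μ−λ)) = 0.01626 hr
Savings = 0.03251 − 0.01626 = 0.01626 hr

Final: 0.01626 hr


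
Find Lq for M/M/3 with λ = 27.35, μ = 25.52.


a = λ/μ = 1.0717; ρ = a/3 = 0.3572
P₀ = 0.337250
Lq = P₀·a^c·ρ / (c!·(1−ρ)²) = 0.337250·1.23092·0.3572/(6·0.41315)
= 0.05983

Final: 0.05983


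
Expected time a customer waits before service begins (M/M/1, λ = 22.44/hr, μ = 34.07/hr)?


ρ = 22.44/34.07 = 0.6586
Wq = ρ/(μ−λ) = 0.6586/(34.07 − 22.44) = 0.6586/11.63 = 0.05663 hr

Final: 0.05663 hr


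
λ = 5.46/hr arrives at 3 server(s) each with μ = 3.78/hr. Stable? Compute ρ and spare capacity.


Total capacity cμ = 3·3.78 = 11.34/hr
ρ = λ/(cμ) = 5.46/11.34 = 0.4815
Stable ⇔ ρ < 1: YES
Spare capacity = cμ − λ = 11.34 − 5.46 = 5.88/hr

Final: ρ = 0.4815; stable; margin = 5.88/hr


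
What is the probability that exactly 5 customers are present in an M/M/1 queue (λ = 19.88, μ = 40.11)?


ρ = 19.88/40.11 = 0.4956
P_n = (1−ρ)·ρ^n = (1 − 0.4956)·0.4956^5 = 0.5044·0.029910 = 0.015086

Final: 0.015086


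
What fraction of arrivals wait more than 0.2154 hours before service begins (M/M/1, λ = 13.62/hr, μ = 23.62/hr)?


ρ = 13.62/23.62 = 0.5766
P(Wq > t) = ρ·e^{−(μ−λ)t} = 0.5766·e^{−2.1540}
= 0.5766·0.116019 = 0.066900

Final: 0.066900


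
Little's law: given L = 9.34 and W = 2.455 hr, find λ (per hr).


λ = L/W = 9.34/2.455 = 3.8045 /hr

Final: 3.8045 /hr


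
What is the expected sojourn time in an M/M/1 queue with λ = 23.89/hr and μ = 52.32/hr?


W = 1/(μ−λ) = 1/(52.32 − 23.89) = 1/28.43 = 0.03517 hr

Final: 0.03517 hr


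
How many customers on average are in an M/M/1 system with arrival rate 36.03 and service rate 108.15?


ρ = λ/μ = 36.03/108.15 = 0.3331
L = ρ/(1−ρ) = 0.3331/(1 − 0.3331) = 0.3331/0.6669 = 0.4996

Final: 0.4996


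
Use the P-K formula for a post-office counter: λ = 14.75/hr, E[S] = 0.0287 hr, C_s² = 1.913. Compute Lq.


ρ = λ·E[S] = 14.75·0.0287 = 0.4233
Lq = ρ²(1+C_s²)/(2(1−ρ)) = 0.1792·(1+1.913)/(2·0.5767)
= 0.1792·2.9130/1.1534 = 0.45261

Final: 0.45261


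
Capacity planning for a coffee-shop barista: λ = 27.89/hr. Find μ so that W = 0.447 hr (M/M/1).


W = 1/(μ−λ) ⇒ μ − λ = 1/W = 1/0.447 = 2.2371
μ = λ + 1/W = 27.89 + 2.2371 = 30.1271 per hr

Final: 30.1271 /hr


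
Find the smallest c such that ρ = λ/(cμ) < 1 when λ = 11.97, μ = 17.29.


Stability requires cμ > λ ⇔ c > λ/μ.
λ/μ = 11.97/17.29 = 0.6923
Minimum integer c = ⌊0.6923⌋ + 1 = 1
Check: 1·17.29 = 17.29 > 11.97, while 0·17.29 = 0.00 ≤ 11.97

Final: 1 servers


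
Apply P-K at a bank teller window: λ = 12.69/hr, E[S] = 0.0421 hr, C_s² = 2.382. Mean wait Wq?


ρ = λ·E[S] = 12.69·0.0421 = 0.5342
E[S²] = E[S]²(1+C_s²) = 0.0421²·(1+2.382) = 0.005994
Wq = λ·E[S²]/(2(1−ρ)) = 12.69·0.005994/(2·0.4658) = 0.08166 hr

Final: 0.08166 hr


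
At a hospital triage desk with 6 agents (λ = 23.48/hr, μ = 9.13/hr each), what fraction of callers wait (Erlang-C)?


a = λ/μ = 2.5717; ρ = a/6 = 0.4286
P₀ = 0.075891 (from M/M/c formula)
C(c,a) = [a^c/(c!(1−ρ))]·P₀ = [289.31030/(720·0.5714)]·0.075891
= 0.70325·0.075891 = 0.053370

Final: 0.053370


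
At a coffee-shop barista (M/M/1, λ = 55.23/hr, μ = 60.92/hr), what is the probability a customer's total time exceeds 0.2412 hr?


W ~ Exponential(μ−λ) for M/M/1.
μ − λ = 60.92 − 55.23 = 5.6900
P(W > t) = e^{−(μ−λ)t} = e^{−1.3724} = 0.253491

Final: 0.253491


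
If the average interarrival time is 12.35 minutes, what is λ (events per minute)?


λ = 1/(interarrival time) in consistent units.
1 minute = 1 min, so λ = 1/12.35 = 0.08097 per minute

Final: 0.08097 /min


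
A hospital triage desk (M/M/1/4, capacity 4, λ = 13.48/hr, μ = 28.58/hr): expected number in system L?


ρ = 13.48/28.58 = 0.4717
L = ρ[1 − (K+1)ρ^K + Kρ^(K+1)] / [(1−ρ)(1−ρ^(K+1))]
Numerator: 0.4717·(1 − 5·0.049489 + 4·0.023342) = 0.398986
Denominator: (0.5283)·(0.976658) = 0.516009
L = 0.398986/0.516009 = 0.7732

Final: 0.7732


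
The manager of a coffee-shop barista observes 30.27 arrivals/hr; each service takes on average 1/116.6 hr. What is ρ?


ρ = λ/μ = 30.27/116.6 = 0.2596

Final: 0.2596


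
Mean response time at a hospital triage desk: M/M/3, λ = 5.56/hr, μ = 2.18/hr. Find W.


a = 2.5505; ρ = 0.8502; P₀ = 0.039596
Lq = P₀·a^c·ρ/(c!(1−ρ)²) = 4.14524
Wq = Lq/λ = 4.14524/5.56 = 0.74555 hr
W = Wq + 1/μ = 0.74555 + 0.45872 = 1.20426 hr

Final: 1.20426 hr


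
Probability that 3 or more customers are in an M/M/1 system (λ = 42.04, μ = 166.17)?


ρ = 42.04/166.17 = 0.2530
P(N ≥ n) = ρ^n = 0.2530^3 = 0.016193

Final: 0.016193


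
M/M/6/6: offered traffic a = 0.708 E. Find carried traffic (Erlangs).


B(6,0.708) = 0.00008618 (Erlang-B)
Carried load = a(1 − B) = 0.708·(1 − 0.00008618) = 0.708·0.999914 = 0.7079 E

Final: 0.7079 Erlangs


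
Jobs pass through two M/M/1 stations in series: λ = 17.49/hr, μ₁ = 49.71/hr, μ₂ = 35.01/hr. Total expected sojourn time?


Each node sees arrival rate λ = 17.49/hr (tandem ⇒ throughput preserved).
W₁ = 1/(μ₁−λ) = 1/(49.71−17.49) = 0.03104 hr
W₂ = 1/(μ₂−λ) = 1/(35.01−17.49) = 0.05708 hr
W_total = W₁ + W₂ = 0.03104 + 0.05708 = 0.08811 hr

Final: 0.08811 hr


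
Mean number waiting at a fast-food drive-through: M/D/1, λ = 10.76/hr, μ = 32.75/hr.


ρ = 10.76/32.75 = 0.3285
M/D/1: Lq = ρ²/(2(1−ρ)) = 0.1079/(2·0.6715) = 0.08038

Final: 0.08038


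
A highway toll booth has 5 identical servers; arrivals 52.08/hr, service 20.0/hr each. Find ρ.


ρ = λ/(cμ) = 52.08/(5·20.0) = 52.08/100.00 = 0.5208

Final: 0.5208


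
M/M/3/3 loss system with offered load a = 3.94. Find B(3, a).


B(c,a) = (a^c/c!) / Σ_{k=0}^{c} a^k/k!
a^3/3! = 10.193831
Σ terms (k=0..3): 1.00000 + 3.94000 + 7.76180 + 10.19383 = 22.895631
B = 10.193831/22.895631 = 0.445230

Final: 0.445230


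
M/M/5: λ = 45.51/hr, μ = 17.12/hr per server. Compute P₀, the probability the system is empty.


a = λ/μ = 45.51/17.12 = 2.6583; ρ = a/c = 0.5317
Σ_{k=0}^{4} a^k/k! (terms k=0..4) = 1.00000 + 2.65829 + 3.53326 + 3.13082 + 2.08066 = 12.40304
Tail: a^5/(5!(1−ρ)) = 132.74415/(120·0.4683) = 2.36196
P₀ = 1/(12.40304 + 2.36196) = 1/14.76499 = 0.067728

Final: 0.067728


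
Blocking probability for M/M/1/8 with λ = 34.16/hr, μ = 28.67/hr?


ρ = λ/μ = 34.16/28.67 = 1.1915
P_K = (1−ρ)ρ^K/(1−ρ^(K+1)) = (-0.1915·4.061826)/(1 − 4.839623)
= -0.777797/-3.839623 = 0.202571

Final: 0.202571


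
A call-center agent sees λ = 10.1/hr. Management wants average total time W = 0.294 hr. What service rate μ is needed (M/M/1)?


W = 1/(μ−λ) ⇒ μ − λ = 1/W = 1/0.294 = 3.4014
μ = λ + 1/W = 10.1 + 3.4014 = 13.5014 per hr

Final: 13.5014 /hr


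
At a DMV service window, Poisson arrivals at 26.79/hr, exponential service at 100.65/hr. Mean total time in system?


W = 1/(μ−λ) = 1/(100.65 − 26.79) = 1/73.86 = 0.01354 hr

Final: 0.01354 hr


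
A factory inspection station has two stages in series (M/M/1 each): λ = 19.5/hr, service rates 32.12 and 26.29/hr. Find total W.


Each node sees arrival rate λ = 19.5/hr (tandem ⇒ throughput preserved).
W₁ = 1/(μ₁−λ) = 1/(32.12−19.5) = 0.07924 hr
W₂ = 1/(μ₂−λ) = 1/(26.29−19.5) = 0.14728 hr
W_total = W₁ + W₂ = 0.07924 + 0.14728 = 0.22651 hr

Final: 0.22651 hr


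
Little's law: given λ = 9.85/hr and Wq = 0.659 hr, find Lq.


Lq = λWq = 9.85·0.659 = 6.4912

Final: 6.4912


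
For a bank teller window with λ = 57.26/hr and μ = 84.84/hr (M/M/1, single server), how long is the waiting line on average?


ρ = 57.26/84.84 = 0.6749
Lq = ρ²/(1−ρ) = 0.4555/0.3251 = 1.4012

Final: 1.4012


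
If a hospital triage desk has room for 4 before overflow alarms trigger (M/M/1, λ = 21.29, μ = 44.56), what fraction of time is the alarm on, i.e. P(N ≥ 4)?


ρ = 21.29/44.56 = 0.4778
P(N ≥ n) = ρ^n = 0.4778^4 = 0.052110

Final: 0.052110


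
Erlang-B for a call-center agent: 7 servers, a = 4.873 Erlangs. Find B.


B(c,a) = (a^c/c!) / Σ_{k=0}^{c} a^k/k!
a^7/7! = 12.946261
Σ terms (k=0..7): 1.00000 + 4.87300 + 11.87306 + 19.28581 + 23.49494 + 22.89817 + 18.59713 + 12.94626 = 114.968387
B = 12.946261/114.968387 = 0.112607

Final: 0.112607


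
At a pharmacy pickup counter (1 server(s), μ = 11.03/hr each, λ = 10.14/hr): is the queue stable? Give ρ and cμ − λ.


Total capacity cμ = 1·11.03 = 11.03/hr
ρ = λ/(cμ) = 10.14/11.03 = 0.9193
Stable ⇔ ρ < 1: YES
Spare capacity = cμ − λ = 11.03 − 10.14 = 0.89/hr

Final: ρ = 0.9193; stable; margin = 0.89/hr


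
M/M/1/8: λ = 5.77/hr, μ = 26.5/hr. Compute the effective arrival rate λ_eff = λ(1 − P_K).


ρ = 0.2177; P_K = (1−ρ)ρ^8/(1−ρ^9) = 0.000003952
λ_eff = λ(1 − P_K) = 5.77·(1 − 0.000003952) = 5.77·0.999996 = 5.7700 /hr

Final: 5.7700 /hr


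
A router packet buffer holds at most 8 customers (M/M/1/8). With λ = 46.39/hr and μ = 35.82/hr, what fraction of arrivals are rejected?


ρ = λ/μ = 46.39/35.82 = 1.2951
P_K = (1−ρ)ρ^K/(1−ρ^(K+1)) = (-0.2951·7.913896)/(1 − 10.249180)
= -2.335284/-9.249180 = 0.252486

Final: 0.252486


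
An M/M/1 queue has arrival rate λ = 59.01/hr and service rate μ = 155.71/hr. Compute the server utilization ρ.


ρ = λ/μ = 59.01/155.71 = 0.3790

Final: 0.3790


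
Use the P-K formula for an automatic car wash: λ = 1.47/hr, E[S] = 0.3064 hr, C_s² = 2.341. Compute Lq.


ρ = λ·E[S] = 1.47·0.3064 = 0.4504
Lq = ρ²(1+C_s²)/(2(1−ρ)) = 0.2029·(1+2.341)/(2·0.5496)
= 0.2029·3.3410/1.0992 = 0.61662

Final: 0.61662


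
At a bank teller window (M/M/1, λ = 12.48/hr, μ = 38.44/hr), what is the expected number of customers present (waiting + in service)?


ρ = λ/μ = 12.48/38.44 = 0.3247
L = ρ/(1−ρ) = 0.3247/(1 − 0.3247) = 0.3247/0.6753 = 0.4807

Final: 0.4807


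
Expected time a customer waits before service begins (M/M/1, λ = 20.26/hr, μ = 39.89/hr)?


ρ = 20.26/39.89 = 0.5079
Wq = ρ/(μ−λ) = 0.5079/(39.89 − 20.26) = 0.5079/19.63 = 0.02587 hr

Final: 0.02587 hr


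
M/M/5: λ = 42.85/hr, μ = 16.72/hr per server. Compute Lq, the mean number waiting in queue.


a = λ/μ = 2.5628; ρ = a/5 = 0.5126
P₀ = 0.074965
Lq = P₀·a^c·ρ / (c!·(1−ρ)²) = 0.074965·110.55357·0.5126/(120·0.23760)
= 0.14899

Final: 0.14899


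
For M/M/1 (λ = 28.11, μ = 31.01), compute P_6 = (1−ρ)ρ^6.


ρ = 28.11/31.01 = 0.9065
P_n = (1−ρ)·ρ^n = (1 − 0.9065)·0.9065^6 = 0.09352·0.554823 = 0.051886

Final: 0.051886


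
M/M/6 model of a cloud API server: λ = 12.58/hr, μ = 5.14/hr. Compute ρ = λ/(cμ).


ρ = λ/(cμ) = 12.58/(6·5.14) = 12.58/30.84 = 0.4079

Final: 0.4079


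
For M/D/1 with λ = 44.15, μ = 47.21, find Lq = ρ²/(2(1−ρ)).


ρ = 44.15/47.21 = 0.9352
M/D/1: Lq = ρ²/(2(1−ρ)) = 0.8746/(2·0.06482) = 6.74646

Final: 6.74646


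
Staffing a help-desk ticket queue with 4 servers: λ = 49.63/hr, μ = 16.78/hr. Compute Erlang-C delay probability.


a = λ/μ = 2.9577; ρ = a/4 = 0.7394
P₀ = 0.040192 (from M/M/c formula)
C(c,a) = [a^c/(c!(1−ρ))]·P₀ = [76.52605/(24·0.2606)]·0.040192
= 12.23658·0.040192 = 0.491814

Final: 0.491814


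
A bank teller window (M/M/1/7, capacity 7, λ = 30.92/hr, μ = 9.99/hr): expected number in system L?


ρ = 30.92/9.99 = 3.0951
L = ρ[1 − (K+1)ρ^K + Kρ^(K+1)] / [(1−ρ)(1−ρ^(K+1))]
Numerator: 3.0951·(1 − 8·2720.933822 + 7·8421.548928) = 115089.167127
Denominator: (-2.0951)·(-8420.548928) = 17641.850756
L = 115089.167127/17641.850756 = 6.5236

Final: 6.5236


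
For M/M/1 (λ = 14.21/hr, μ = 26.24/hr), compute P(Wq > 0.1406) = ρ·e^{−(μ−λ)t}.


ρ = 14.21/26.24 = 0.5415
P(Wq > t) = ρ·e^{−(μ−λ)t} = 0.5415·e^{−1.6914}
= 0.5415·0.184258 = 0.099783

Final: 0.099783


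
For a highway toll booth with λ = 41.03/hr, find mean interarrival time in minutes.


Mean interarrival time = 1/λ = 1/41.03 hour = 0.02437 hour
In minutes: 0.02437 × 60 = 1.4623 min

Final: 1.4623 min


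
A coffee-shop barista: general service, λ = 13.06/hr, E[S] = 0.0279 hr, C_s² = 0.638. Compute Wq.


ρ = λ·E[S] = 13.06·0.0279 = 0.3644
E[S²] = E[S]²(1+C_s²) = 0.0279²·(1+0.638) = 0.001275
Wq = λ·E[S²]/(2(1−ρ)) = 13.06·0.001275/(2·0.6356) = 0.01310 hr

Final: 0.01310 hr


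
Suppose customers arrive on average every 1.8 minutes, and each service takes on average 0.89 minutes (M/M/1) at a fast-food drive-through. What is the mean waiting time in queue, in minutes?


λ = 60/1.8 = 33.3333 /hr
μ = 60/0.89 = 67.4157 /hr
ρ = λ/μ = 33.3333/67.4157 = 0.4944
Wq = ρ/(μ−λ) = 0.4944/(67.4157−33.3333) = 0.01451 hr
In minutes: 0.01451·60 = 0.8704 min

Final: 0.8704 min


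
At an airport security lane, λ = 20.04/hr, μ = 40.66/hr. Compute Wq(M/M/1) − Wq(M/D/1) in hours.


ρ = 20.04/40.66 = 0.4929
Wq(M/M/1) = ρ/(μ−λ) = 0.4929/20.62 = 0.02390 hr
Wq(M/D/1) = ρ/(2(μ−λ)) = 0.01195 hr
Savings = 0.02390 − 0.01195 = 0.01195 hr

Final: 0.01195 hr


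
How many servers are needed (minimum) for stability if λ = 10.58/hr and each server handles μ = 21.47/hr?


Stability requires cμ > λ ⇔ c > λ/μ.
λ/μ = 10.58/21.47 = 0.4928
Minimum integer c = ⌊0.4928⌋ + 1 = 1
Check: 1·21.47 = 21.47 > 10.58, while 0·21.47 = 0.00 ≤ 10.58

Final: 1 servers


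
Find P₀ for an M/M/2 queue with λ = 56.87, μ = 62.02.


a = λ/μ = 56.87/62.02 = 0.9170; ρ = a/c = 0.4585
Σ_{k=0}^{1} a^k/k! (terms k=0..1) = 1.00000 + 0.91696 = 1.91696
Tail: a^2/(2!(1−ρ)) = 0.84082/(2·0.5415) = 0.77635
P₀ = 1/(1.91696 + 0.77635) = 1/2.69332 = 0.371290

Final: 0.371290


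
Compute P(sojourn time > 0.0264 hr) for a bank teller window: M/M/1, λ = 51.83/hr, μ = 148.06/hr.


W ~ Exponential(μ−λ) for M/M/1.
μ − λ = 148.06 − 51.83 = 96.2300
P(W > t) = e^{−(μ−λ)t} = e^{−2.5405} = 0.078829

Final: 0.078829


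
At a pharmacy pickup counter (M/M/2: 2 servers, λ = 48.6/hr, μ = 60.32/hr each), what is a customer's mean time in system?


a = 0.8057; ρ = 0.4029; P₀ = 0.425668
Lq = P₀·a^c·ρ/(c!(1−ρ)²) = 0.15609
Wq = Lq/λ = 0.15609/48.6 = 0.003212 hr
W = Wq + 1/μ = 0.003212 + 0.01658 = 0.01979 hr

Final: 0.01979 hr


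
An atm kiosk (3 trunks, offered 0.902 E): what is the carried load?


B(3,0.902) = 0.050311 (Erlang-B)
Carried load = a(1 − B) = 0.902·(1 − 0.050311) = 0.902·0.949689 = 0.8566 E

Final: 0.8566 Erlangs


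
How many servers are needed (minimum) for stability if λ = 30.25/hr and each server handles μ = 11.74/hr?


Stability requires cμ > λ ⇔ c > λ/μ.
λ/μ = 30.25/11.74 = 2.5767
Minimum integer c = ⌊2.5767⌋ + 1 = 3
Check: 3·11.74 = 35.22 > 30.25, while 2·11.74 = 23.48 ≤ 30.25

Final: 3 servers


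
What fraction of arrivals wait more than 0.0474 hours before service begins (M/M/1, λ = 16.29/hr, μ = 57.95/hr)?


ρ = 16.29/57.95 = 0.2811
P(Wq > t) = ρ·e^{−(μ−λ)t} = 0.2811·e^{−1.9747}
= 0.2811·0.138805 = 0.039019

Final: 0.039019


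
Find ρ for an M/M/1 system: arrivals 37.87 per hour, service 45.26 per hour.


ρ = λ/μ = 37.87/45.26 = 0.8367

Final: 0.8367


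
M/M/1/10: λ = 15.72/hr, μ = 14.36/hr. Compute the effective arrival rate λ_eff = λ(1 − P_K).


ρ = 1.0947; P_K = (1−ρ)ρ^10/(1−ρ^11) = 0.137235
λ_eff = λ(1 − P_K) = 15.72·(1 − 0.137235) = 15.72·0.862765 = 13.5627 /hr

Final: 13.5627 /hr


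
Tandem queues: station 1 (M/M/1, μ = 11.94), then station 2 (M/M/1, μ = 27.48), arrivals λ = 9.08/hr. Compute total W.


Each node sees arrival rate λ = 9.08/hr (tandem ⇒ throughput preserved).
W₁ = 1/(μ₁−λ) = 1/(11.94−9.08) = 0.34965 hr
W₂ = 1/(μ₂−λ) = 1/(27.48−9.08) = 0.05435 hr
W_total = W₁ + W₂ = 0.34965 + 0.05435 = 0.40400 hr

Final: 0.40400 hr


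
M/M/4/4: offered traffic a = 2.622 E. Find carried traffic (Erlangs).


B(4,2.622) = 0.163660 (Erlang-B)
Carried load = a(1 − B) = 2.622·(1 − 0.163660) = 2.622·0.836340 = 2.1929 E

Final: 2.1929 Erlangs


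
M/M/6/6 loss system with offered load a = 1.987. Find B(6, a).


B(c,a) = (a^c/c!) / Σ_{k=0}^{c} a^k/k!
a^6/6! = 0.085478
Σ terms (k=0..6): 1.00000 + 1.98700 + 1.97408 + 1.30750 + 0.64950 + 0.25811 + 0.08548 = 7.261678
B = 0.085478/7.261678 = 0.011771

Final: 0.011771


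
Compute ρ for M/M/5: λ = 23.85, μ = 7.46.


ρ = λ/(cμ) = 23.85/(5·7.46) = 23.85/37.30 = 0.6394

Final: 0.6394


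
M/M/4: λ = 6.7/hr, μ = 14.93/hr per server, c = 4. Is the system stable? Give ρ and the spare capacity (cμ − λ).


Total capacity cμ = 4·14.93 = 59.72/hr
ρ = λ/(cμ) = 6.7/59.72 = 0.1122
Stable ⇔ ρ < 1: YES
Spare capacity = cμ − λ = 59.72 − 6.7 = 53.02/hr

Final: ρ = 0.1122; stable; margin = 53.02/hr


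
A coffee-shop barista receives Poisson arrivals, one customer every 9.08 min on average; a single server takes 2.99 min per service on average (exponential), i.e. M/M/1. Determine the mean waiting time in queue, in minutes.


λ = 60/9.08 = 6.6079 /hr
μ = 60/2.99 = 20.0669 /hr
ρ = λ/μ = 6.6079/20.0669 = 0.3293
Wq = ρ/(μ−λ) = 0.3293/(20.0669−6.6079) = 0.02447 hr
In minutes: 0.02447·60 = 1.468 min

Final: 1.468 min


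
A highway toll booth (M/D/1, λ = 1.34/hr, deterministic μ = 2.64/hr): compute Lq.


ρ = 1.34/2.64 = 0.5076
M/D/1: Lq = ρ²/(2(1−ρ)) = 0.2576/(2·0.4924) = 0.26160

Final: 0.26160


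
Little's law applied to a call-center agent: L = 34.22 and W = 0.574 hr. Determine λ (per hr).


λ = L/W = 34.22/0.574 = 59.6167 /hr

Final: 59.6167 /hr


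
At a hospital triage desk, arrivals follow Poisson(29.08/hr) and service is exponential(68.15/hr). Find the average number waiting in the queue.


ρ = 29.08/68.15 = 0.4267
Lq = ρ²/(1−ρ) = 0.1821/0.5733 = 0.3176

Final: 0.3176


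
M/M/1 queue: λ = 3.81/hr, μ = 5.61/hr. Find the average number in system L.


ρ = λ/μ = 3.81/5.61 = 0.6791
L = ρ/(1−ρ) = 0.6791/(1 − 0.6791) = 0.6791/0.3209 = 2.1167

Final: 2.1167


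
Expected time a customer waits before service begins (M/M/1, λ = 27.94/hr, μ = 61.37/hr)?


ρ = 27.94/61.37 = 0.4553
Wq = ρ/(μ−λ) = 0.4553/(61.37 − 27.94) = 0.4553/33.43 = 0.01362 hr

Final: 0.01362 hr


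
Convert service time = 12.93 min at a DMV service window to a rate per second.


μ = 1/(service time) in consistent units.
1 second = 0.0166667 min, so μ = 0.0166667/12.93 = 0.001289 per second

Final: 0.001289 /sec


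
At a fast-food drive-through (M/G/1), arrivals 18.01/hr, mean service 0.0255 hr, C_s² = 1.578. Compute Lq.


ρ = λ·E[S] = 18.01·0.0255 = 0.4593
Lq = ρ²(1+C_s²)/(2(1−ρ)) = 0.2109·(1+1.578)/(2·0.5407)
= 0.2109·2.5780/1.0815 = 0.50277

Final: 0.50277


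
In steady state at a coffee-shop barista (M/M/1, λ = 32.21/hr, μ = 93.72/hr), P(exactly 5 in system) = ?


ρ = 32.21/93.72 = 0.3437
P_n = (1−ρ)·ρ^n = (1 − 0.3437)·0.3437^5 = 0.6563·0.004795 = 0.003147

Final: 0.003147


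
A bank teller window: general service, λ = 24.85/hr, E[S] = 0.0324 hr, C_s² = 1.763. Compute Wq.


ρ = λ·E[S] = 24.85·0.0324 = 0.8051
E[S²] = E[S]²(1+C_s²) = 0.0324²·(1+1.763) = 0.002900
Wq = λ·E[S²]/(2(1−ρ)) = 24.85·0.002900/(2·0.1949) = 0.18495 hr

Final: 0.18495 hr


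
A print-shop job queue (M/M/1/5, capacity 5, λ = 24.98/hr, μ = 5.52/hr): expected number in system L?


ρ = 24.98/5.52 = 4.5254
L = ρ[1 − (K+1)ρ^K + Kρ^(K+1)] / [(1−ρ)(1−ρ^(K+1))]
Numerator: 4.5254·(1 − 6·1897.871401 + 5·8588.555726) = 142804.823278
Denominator: (-3.5254)·(-8587.555726) = 30274.245366
L = 142804.823278/30274.245366 = 4.7170

Final: 4.7170


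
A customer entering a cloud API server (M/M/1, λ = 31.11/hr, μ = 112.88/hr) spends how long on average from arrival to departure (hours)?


W = 1/(μ−λ) = 1/(112.88 − 31.11) = 1/81.77 = 0.01223 hr

Final: 0.01223 hr


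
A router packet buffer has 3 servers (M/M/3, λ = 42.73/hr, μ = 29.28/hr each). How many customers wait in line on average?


a = λ/μ = 1.4594; ρ = a/3 = 0.4865
P₀ = 0.220609
Lq = P₀·a^c·ρ / (c!·(1−ρ)²) = 0.220609·3.10803·0.4865/(6·0.26373)
= 0.21078

Final: 0.21078


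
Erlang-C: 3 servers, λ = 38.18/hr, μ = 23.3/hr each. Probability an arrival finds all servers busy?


a = λ/μ = 1.6386; ρ = a/3 = 0.5462
P₀ = 0.178663 (from M/M/c formula)
C(c,a) = [a^c/(c!(1−ρ))]·P₀ = [4.39987/(6·0.4538)]·0.178663
= 1.61597·0.178663 = 0.288713

Final: 0.288713


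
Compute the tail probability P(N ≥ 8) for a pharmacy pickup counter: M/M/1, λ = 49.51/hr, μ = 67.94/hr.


ρ = 49.51/67.94 = 0.7287
P(N ≥ n) = ρ^n = 0.7287^8 = 0.079531

Final: 0.079531


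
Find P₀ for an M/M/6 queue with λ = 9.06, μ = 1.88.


a = λ/μ = 9.06/1.88 = 4.8191; ρ = a/c = 0.8032
Σ_{k=0}^{5} a^k/k! (terms k=0..5) = 1.00000 + 4.81915 + 11.61210 + 18.65348 + 22.47347 + 21.66060 = 80.21880
Tail: a^6/(6!(1−ρ)) = 12526.27929/(720·0.1968) = 88.39867
P₀ = 1/(80.21880 + 88.39867) = 1/168.61746 = 0.005931

Final: 0.005931


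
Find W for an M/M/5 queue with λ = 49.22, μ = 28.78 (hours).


a = 1.7102; ρ = 0.3420; P₀ = 0.180243
Lq = P₀·a^c·ρ/(c!(1−ρ)²) = 0.01736
Wq = Lq/λ = 0.01736/49.22 = 0.0003528 hr
W = Wq + 1/μ = 0.0003528 + 0.03475 = 0.03510 hr

Final: 0.03510 hr


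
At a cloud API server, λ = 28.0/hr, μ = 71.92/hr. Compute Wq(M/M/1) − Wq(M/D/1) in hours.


ρ = 28.0/71.92 = 0.3893
Wq(M/M/1) = ρ/(μ−λ) = 0.3893/43.92 = 0.008864 hr
Wq(M/D/1) = ρ/(2(μ−λ)) = 0.004432 hr
Savings = 0.008864 − 0.004432 = 0.004432 hr

Final: 0.004432 hr


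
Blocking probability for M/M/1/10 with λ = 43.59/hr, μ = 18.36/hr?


ρ = λ/μ = 43.59/18.36 = 2.3742
P_K = (1−ρ)ρ^K/(1−ρ^(K+1)) = (-1.3742·5690.388546)/(1 − 13510.023787)
= -7819.635241/-13509.023787 = 0.578845

Final: 0.578845


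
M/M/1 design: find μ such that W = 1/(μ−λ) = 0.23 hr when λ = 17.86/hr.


W = 1/(μ−λ) ⇒ μ − λ = 1/W = 1/0.23 = 4.3478
μ = λ + 1/W = 17.86 + 4.3478 = 22.2078 per hr

Final: 22.2078 /hr


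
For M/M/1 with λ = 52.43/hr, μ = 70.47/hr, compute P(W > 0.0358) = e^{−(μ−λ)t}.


W ~ Exponential(μ−λ) for M/M/1.
μ − λ = 70.47 − 52.43 = 18.0400
P(W > t) = e^{−(μ−λ)t} = e^{−0.6458} = 0.524226

Final: 0.524226


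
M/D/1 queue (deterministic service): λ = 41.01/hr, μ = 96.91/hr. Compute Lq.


ρ = 41.01/96.91 = 0.4232
M/D/1: Lq = ρ²/(2(1−ρ)) = 0.1791/(2·0.5768) = 0.15523

Final: 0.15523


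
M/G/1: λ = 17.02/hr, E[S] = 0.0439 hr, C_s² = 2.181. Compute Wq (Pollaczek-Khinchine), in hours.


ρ = λ·E[S] = 17.02·0.0439 = 0.7472
E[S²] = E[S]²(1+C_s²) = 0.0439²·(1+2.181) = 0.006130
Wq = λ·E[S²]/(2(1−ρ)) = 17.02·0.006130/(2·0.2528) = 0.20635 hr

Final: 0.20635 hr


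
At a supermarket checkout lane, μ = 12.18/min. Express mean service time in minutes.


Mean service time = 1/μ = 1/12.18 minute = 0.08210 minute
In minutes: 0.08210 × 1 = 0.08210 min

Final: 0.08210 min


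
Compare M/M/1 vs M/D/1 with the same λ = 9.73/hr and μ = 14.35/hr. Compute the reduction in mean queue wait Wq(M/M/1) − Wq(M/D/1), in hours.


ρ = 9.73/14.35 = 0.6780
Wq(M/M/1) = ρ/(μ−λ) = 0.6780/4.62 = 0.14676 hr
Wq(M/D/1) = ρ/(2(μ−λ)) = 0.07338 hr
Savings = 0.14676 − 0.07338 = 0.07338 hr

Final: 0.07338 hr


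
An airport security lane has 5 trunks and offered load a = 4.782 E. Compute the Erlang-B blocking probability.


B(c,a) = (a^c/c!) / Σ_{k=0}^{c} a^k/k!
a^5/5! = 20.838508
Σ terms (k=0..5): 1.00000 + 4.78200 + 11.43376 + 18.22542 + 21.78849 + 20.83851 = 78.068172
B = 20.838508/78.068172 = 0.266927

Final: 0.266927


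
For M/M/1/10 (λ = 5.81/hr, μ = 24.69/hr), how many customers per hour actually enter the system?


ρ = 0.2353; P_K = (1−ρ)ρ^10/(1−ρ^11) = 0.0000003981
λ_eff = λ(1 − P_K) = 5.81·(1 − 0.0000003981) = 5.81·1.000000 = 5.8100 /hr

Final: 5.8100 /hr


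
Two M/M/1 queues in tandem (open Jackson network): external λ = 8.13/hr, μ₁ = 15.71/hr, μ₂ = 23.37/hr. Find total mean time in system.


Each node sees arrival rate λ = 8.13/hr (tandem ⇒ throughput preserved).
W₁ = 1/(μ₁−λ) = 1/(15.71−8.13) = 0.13193 hr
W₂ = 1/(μ₂−λ) = 1/(23.37−8.13) = 0.06562 hr
W_total = W₁ + W₂ = 0.13193 + 0.06562 = 0.19754 hr

Final: 0.19754 hr


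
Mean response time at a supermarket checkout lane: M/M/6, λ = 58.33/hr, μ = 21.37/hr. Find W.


a = 2.7295; ρ = 0.4549; P₀ = 0.064628
Lq = P₀·a^c·ρ/(c!(1−ρ)²) = 0.05684
Wq = Lq/λ = 0.05684/58.33 = 0.0009744 hr
W = Wq + 1/μ = 0.0009744 + 0.04679 = 0.04777 hr

Final: 0.04777 hr


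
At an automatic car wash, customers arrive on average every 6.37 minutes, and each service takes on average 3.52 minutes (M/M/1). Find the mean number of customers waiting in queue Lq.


λ = 60/6.37 = 9.4192 /hr
μ = 60/3.52 = 17.0455 /hr
ρ = λ/μ = 9.4192/17.0455 = 0.5526
Lq = ρ²/(1−ρ) = 0.3054/0.4474 = 0.6825

Final: 0.6825


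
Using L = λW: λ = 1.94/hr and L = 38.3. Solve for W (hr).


W = L/λ = 38.3/1.94 = 19.7423 hr

Final: 19.7423 hr


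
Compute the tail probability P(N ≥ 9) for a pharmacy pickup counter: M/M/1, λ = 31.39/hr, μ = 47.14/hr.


ρ = 31.39/47.14 = 0.6659
P(N ≥ n) = ρ^n = 0.6659^9 = 0.025740

Final: 0.025740
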